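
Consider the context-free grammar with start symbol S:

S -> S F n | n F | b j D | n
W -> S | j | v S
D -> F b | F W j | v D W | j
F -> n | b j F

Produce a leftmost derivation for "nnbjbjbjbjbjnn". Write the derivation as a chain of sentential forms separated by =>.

S => SFn => nFFn => nnFn => nnbjFn => nnbjbjFn => nnbjbjbjFn => nnbjbjbjbjFn => nnbjbjbjbjbjFn => nnbjbjbjbjbjnn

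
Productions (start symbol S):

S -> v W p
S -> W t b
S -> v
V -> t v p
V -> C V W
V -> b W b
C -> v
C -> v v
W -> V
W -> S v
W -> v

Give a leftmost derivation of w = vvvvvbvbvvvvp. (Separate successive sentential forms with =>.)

S=>vWp=>vVp=>vCVWp=>vvVWp=>vvCVWWp=>vvvvVWWp=>vvvvCVWWWp=>vvvvvVWWWp=>vvvvvbWbWWWp=>vvvvvbvbWWWp=>vvvvvbvbSvWWp=>vvvvvbvbvvWWp=>vvvvvbvbvvvWp=>vvvvvbvbvvvvp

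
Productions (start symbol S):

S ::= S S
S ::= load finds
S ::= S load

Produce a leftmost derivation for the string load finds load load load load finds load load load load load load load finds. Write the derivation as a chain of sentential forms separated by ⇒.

S ⇒ S S ⇒ S load S ⇒ S S load S ⇒ S load S load S ⇒ S load load S load S ⇒ S load load load S load S ⇒ load finds load load load S load S ⇒ load finds load load load S load load S ⇒ load finds load load load S load load load S ⇒ load finds load load load S load load load load S ⇒ load finds load load load S load load load load load S ⇒ load finds load load load S load load load load load load S ⇒ load finds load load load load finds load load load load load load S ⇒ load finds load load load load finds load load load load load load load finds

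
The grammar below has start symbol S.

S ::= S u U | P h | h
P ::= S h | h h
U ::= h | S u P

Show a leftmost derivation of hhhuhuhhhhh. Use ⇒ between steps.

S ⇒ Ph ⇒ Shh ⇒ Phhh ⇒ Shhhh ⇒ SuUhhhh ⇒ SuUuUhhhh ⇒ PhuUuUhhhh ⇒ hhhuUuUhhhh ⇒ hhhuhuUhhhh ⇒ hhhuhuhhhhh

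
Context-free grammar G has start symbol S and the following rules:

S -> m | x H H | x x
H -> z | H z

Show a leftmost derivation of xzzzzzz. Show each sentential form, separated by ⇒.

S ⇒ xHH   [S -> x H H]
xHH ⇒ xHzH   [H -> H z]
xHzH ⇒ xzzH   [H -> z]
xzzH ⇒ xzzHz   [H -> H z]
xzzHz ⇒ xzzHzz   [H -> H z]
xzzHzz ⇒ xzzHzzz   [H -> H z]
xzzHzzz ⇒ xzzzzzz   [H -> z]

S ⇒ xHH ⇒ xHzH ⇒ xzzH ⇒ xzzHz ⇒ xzzHzz ⇒ xzzHzzz ⇒ xzzzzzz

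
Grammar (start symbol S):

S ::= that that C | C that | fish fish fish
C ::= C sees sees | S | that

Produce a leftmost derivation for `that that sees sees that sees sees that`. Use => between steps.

S => C that   [S ::= C that]
C that => C sees sees that   [C ::= C sees sees]
C sees sees that => S sees sees that   [C ::= S]
S sees sees that => C that sees sees that   [S ::= C that]
C that sees sees that => C sees sees that sees sees that   [C ::= C sees sees]
C sees sees that sees sees that => S sees sees that sees sees that   [C ::= S]
S sees sees that sees sees that => C that sees sees that sees sees that   [S ::= C that]
C that sees sees that sees sees that => that that sees sees that sees sees that   [C ::= that]

S => C that => C sees sees that => S sees sees that => C that sees sees that => C sees sees that sees sees that => S sees sees that sees sees that => C that sees sees that sees sees that => that that sees sees that sees sees that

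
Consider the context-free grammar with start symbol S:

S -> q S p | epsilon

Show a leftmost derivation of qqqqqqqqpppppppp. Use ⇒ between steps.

S⇒qSp⇒qqSpp⇒qqqSppp⇒qqqqSpppp⇒qqqqqSppppp⇒qqqqqqSpppppp⇒qqqqqqqSppppppp⇒qqqqqqqqSpppppppp⇒qqqqqqqqpppppppp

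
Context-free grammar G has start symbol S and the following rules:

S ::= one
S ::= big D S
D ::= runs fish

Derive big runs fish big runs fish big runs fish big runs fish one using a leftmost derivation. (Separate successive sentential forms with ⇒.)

S ⇒ big D S ⇒ big runs fish S ⇒ big runs fish big D S ⇒ big runs fish big runs fish S ⇒ big runs fish big runs fish big D S ⇒ big runs fish big runs fish big runs fish S ⇒ big runs fish big runs fish big runs fish big D S ⇒ big runs fish big runs fish big runs fish big runs fish S ⇒ big runs fish big runs fish big runs fish big runs fish one

S ⇒ big D S   [S ::= big D S]
big D S ⇒ big runs fish S   [D ::= runs fish]
big runs fish S ⇒ big runs fish big D S   [S ::= big D S]
big runs fish big D S ⇒ big runs fish big runs fish S   [D ::= runs fish]
big runs fish big runs fish S ⇒ big runs fish big runs fish big D S   [S ::= big D S]
big runs fish big runs fish big D S ⇒ big runs fish big runs fish big runs fish S   [D ::= runs fish]
big runs fish big runs fish big runs fish S ⇒ big runs fish big runs fish big runs fish big D S   [S ::= big D S]
big runs fish big runs fish big runs fish big D S ⇒ big runs fish big runs fish big runs fish big runs fish S   [D ::= runs fish]
big runs fish big runs fish big runs fish big runs fish S ⇒ big runs fish big runs fish big runs fish big runs fish one   [S ::= one]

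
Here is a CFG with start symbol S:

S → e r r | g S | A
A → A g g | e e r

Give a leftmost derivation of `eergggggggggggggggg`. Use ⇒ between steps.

S ⇒ A ⇒ Agg ⇒ Agggg ⇒ Agggggg ⇒ Agggggggg ⇒ Agggggggggg ⇒ Agggggggggggg ⇒ Agggggggggggggg ⇒ Agggggggggggggggg ⇒ eergggggggggggggggg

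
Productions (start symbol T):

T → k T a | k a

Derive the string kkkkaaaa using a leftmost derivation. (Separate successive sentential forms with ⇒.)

T ⇒ kTa ⇒ kkTaa ⇒ kkkTaaa ⇒ kkkkaaaa

T ⇒ kTa   [T → k T a]
kTa ⇒ kkTaa   [T → k T a]
kkTaa ⇒ kkkTaaa   [T → k T a]
kkkTaaa ⇒ kkkkaaaa   [T → k a]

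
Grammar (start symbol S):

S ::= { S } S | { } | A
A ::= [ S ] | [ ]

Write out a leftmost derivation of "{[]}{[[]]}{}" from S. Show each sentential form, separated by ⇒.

S ⇒ {S}S ⇒ {A}S ⇒ {[]}S ⇒ {[]}{S}S ⇒ {[]}{A}S ⇒ {[]}{[S]}S ⇒ {[]}{[A]}S ⇒ {[]}{[[]]}S ⇒ {[]}{[[]]}{}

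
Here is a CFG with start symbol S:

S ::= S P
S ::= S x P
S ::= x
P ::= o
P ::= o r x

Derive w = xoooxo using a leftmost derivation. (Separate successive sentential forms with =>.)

S => SxP => SPxP => SPPxP => SPPPxP => xPPPxP => xoPPxP => xooPxP => xoooxP => xoooxo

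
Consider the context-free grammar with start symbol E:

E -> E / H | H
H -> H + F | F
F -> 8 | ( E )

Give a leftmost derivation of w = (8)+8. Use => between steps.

E => H => H+F => F+F => (E)+F => (H)+F => (F)+F => (8)+F => (8)+8

E => H   [E -> H]
H => H+F   [H -> H + F]
H+F => F+F   [H -> F]
F+F => (E)+F   [F -> ( E )]
(E)+F => (H)+F   [E -> H]
(H)+F => (F)+F   [H -> F]
(F)+F => (8)+F   [F -> 8]
(8)+F => (8)+8   [F -> 8]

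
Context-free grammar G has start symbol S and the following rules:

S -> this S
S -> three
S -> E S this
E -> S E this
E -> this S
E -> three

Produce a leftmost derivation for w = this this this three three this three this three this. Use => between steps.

S => E S this => this S S this => this E S this S this => this this S S this S this => this this E S this S this S this => this this this S S this S this S this => this this this three S this S this S this => this this this three three this S this S this => this this this three three this three this S this => this this this three three this three this three this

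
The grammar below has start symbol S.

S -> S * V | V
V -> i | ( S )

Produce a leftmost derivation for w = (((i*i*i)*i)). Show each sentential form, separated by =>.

S => V => (S) => (V) => ((S)) => ((S*V)) => ((V*V)) => (((S)*V)) => (((S*V)*V)) => (((S*V*V)*V)) => (((V*V*V)*V)) => (((i*V*V)*V)) => (((i*i*V)*V)) => (((i*i*i)*V)) => (((i*i*i)*i))

S => V   [S -> V]
V => (S)   [V -> ( S )]
(S) => (V)   [S -> V]
(V) => ((S))   [V -> ( S )]
((S)) => ((S*V))   [S -> S * V]
((S*V)) => ((V*V))   [S -> V]
((V*V)) => (((S)*V))   [V -> ( S )]
(((S)*V)) => (((S*V)*V))   [S -> S * V]
(((S*V)*V)) => (((S*V*V)*V))   [S -> S * V]
(((S*V*V)*V)) => (((V*V*V)*V))   [S -> V]
(((V*V*V)*V)) => (((i*V*V)*V))   [V -> i]
(((i*V*V)*V)) => (((i*i*V)*V))   [V -> i]
(((i*i*V)*V)) => (((i*i*i)*V))   [V -> i]
(((i*i*i)*V)) => (((i*i*i)*i))   [V -> i]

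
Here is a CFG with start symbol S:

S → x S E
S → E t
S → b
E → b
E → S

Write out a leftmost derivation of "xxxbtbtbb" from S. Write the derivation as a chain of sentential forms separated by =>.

S=>xSE=>xxSEE=>xxxSEEE=>xxxEtEEE=>xxxStEEE=>xxxbtEEE=>xxxbtSEE=>xxxbtEtEE=>xxxbtbtEE=>xxxbtbtSE=>xxxbtbtbE=>xxxbtbtbb

S => xSE   [S → x S E]
xSE => xxSEE   [S → x S E]
xxSEE => xxxSEEE   [S → x S E]
xxxSEEE => xxxEtEEE   [S → E t]
xxxEtEEE => xxxStEEE   [E → S]
xxxStEEE => xxxbtEEE   [S → b]
xxxbtEEE => xxxbtSEE   [E → S]
xxxbtSEE => xxxbtEtEE   [S → E t]
xxxbtEtEE => xxxbtbtEE   [E → b]
xxxbtbtEE => xxxbtbtSE   [E → S]
xxxbtbtSE => xxxbtbtbE   [S → b]
xxxbtbtbE => xxxbtbtbb   [E → b]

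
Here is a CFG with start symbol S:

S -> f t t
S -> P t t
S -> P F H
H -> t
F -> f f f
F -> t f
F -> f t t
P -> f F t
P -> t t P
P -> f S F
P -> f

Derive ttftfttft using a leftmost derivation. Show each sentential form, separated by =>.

S => PFH   [S -> P F H]
PFH => ttPFH   [P -> t t P]
ttPFH => ttfFtFH   [P -> f F t]
ttfFtFH => ttftftFH   [F -> t f]
ttftftFH => ttftfttfH   [F -> t f]
ttftfttfH => ttftfttft   [H -> t]

S=>PFH=>ttPFH=>ttfFtFH=>ttftftFH=>ttftfttfH=>ttftfttft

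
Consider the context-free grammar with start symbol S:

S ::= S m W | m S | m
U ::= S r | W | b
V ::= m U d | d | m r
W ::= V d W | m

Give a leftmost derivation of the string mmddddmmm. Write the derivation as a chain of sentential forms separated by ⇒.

S ⇒ SmW   [S ::= S m W]
SmW ⇒ SmWmW   [S ::= S m W]
SmWmW ⇒ mmWmW   [S ::= m]
mmWmW ⇒ mmVdWmW   [W ::= V d W]
mmVdWmW ⇒ mmddWmW   [V ::= d]
mmddWmW ⇒ mmddVdWmW   [W ::= V d W]
mmddVdWmW ⇒ mmddddWmW   [V ::= d]
mmddddWmW ⇒ mmddddmmW   [W ::= m]
mmddddmmW ⇒ mmddddmmm   [W ::= m]

S⇒SmW⇒SmWmW⇒mmWmW⇒mmVdWmW⇒mmddWmW⇒mmddVdWmW⇒mmddddWmW⇒mmddddmmW⇒mmddddmmm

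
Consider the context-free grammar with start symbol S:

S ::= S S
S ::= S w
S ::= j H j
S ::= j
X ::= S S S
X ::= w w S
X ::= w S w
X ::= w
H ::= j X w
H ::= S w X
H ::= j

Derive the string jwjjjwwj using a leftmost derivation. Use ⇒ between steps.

S ⇒ SS   [S ::= S S]
SS ⇒ SSS   [S ::= S S]
SSS ⇒ SwSS   [S ::= S w]
SwSS ⇒ jwSS   [S ::= j]
jwSS ⇒ jwjS   [S ::= j]
jwjS ⇒ jwjjHj   [S ::= j H j]
jwjjHj ⇒ jwjjSwXj   [H ::= S w X]
jwjjSwXj ⇒ jwjjjwXj   [S ::= j]
jwjjjwXj ⇒ jwjjjwwj   [X ::= w]

S ⇒ SS ⇒ SSS ⇒ SwSS ⇒ jwSS ⇒ jwjS ⇒ jwjjHj ⇒ jwjjSwXj ⇒ jwjjjwXj ⇒ jwjjjwwj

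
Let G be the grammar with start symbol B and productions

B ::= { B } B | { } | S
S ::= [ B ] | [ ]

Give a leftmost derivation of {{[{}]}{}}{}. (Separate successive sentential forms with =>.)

B=>{B}B=>{{B}B}B=>{{S}B}B=>{{[B]}B}B=>{{[{}]}B}B=>{{[{}]}{}}B=>{{[{}]}{}}{}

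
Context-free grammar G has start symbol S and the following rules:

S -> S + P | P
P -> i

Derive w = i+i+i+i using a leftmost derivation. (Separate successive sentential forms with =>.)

S => S+P   [S -> S + P]
S+P => S+P+P   [S -> S + P]
S+P+P => S+P+P+P   [S -> S + P]
S+P+P+P => P+P+P+P   [S -> P]
P+P+P+P => i+P+P+P   [P -> i]
i+P+P+P => i+i+P+P   [P -> i]
i+i+P+P => i+i+i+P   [P -> i]
i+i+i+P => i+i+i+i   [P -> i]

S => S+P => S+P+P => S+P+P+P => P+P+P+P => i+P+P+P => i+i+P+P => i+i+i+P => i+i+i+i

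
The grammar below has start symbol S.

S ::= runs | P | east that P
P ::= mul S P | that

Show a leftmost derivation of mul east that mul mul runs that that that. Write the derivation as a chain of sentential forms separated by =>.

S => P => mul S P => mul east that P P => mul east that mul S P P => mul east that mul P P P => mul east that mul mul S P P P => mul east that mul mul runs P P P => mul east that mul mul runs that P P => mul east that mul mul runs that that P => mul east that mul mul runs that that that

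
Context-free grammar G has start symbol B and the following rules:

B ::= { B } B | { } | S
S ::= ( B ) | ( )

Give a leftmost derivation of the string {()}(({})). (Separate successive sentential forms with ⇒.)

B ⇒ {B}B ⇒ {S}B ⇒ {()}B ⇒ {()}S ⇒ {()}(B) ⇒ {()}(S) ⇒ {()}((B)) ⇒ {()}(({}))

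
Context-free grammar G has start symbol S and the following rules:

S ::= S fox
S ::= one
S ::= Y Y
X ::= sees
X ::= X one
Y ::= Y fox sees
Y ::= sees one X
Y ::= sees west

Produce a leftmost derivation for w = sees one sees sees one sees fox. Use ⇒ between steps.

S ⇒ S fox   [S ::= S fox]
S fox ⇒ Y Y fox   [S ::= Y Y]
Y Y fox ⇒ sees one X Y fox   [Y ::= sees one X]
sees one X Y fox ⇒ sees one sees Y fox   [X ::= sees]
sees one sees Y fox ⇒ sees one sees sees one X fox   [Y ::= sees one X]
sees one sees sees one X fox ⇒ sees one sees sees one sees fox   [X ::= sees]

S ⇒ S fox ⇒ Y Y fox ⇒ sees one X Y fox ⇒ sees one sees Y fox ⇒ sees one sees sees one X fox ⇒ sees one sees sees one sees fox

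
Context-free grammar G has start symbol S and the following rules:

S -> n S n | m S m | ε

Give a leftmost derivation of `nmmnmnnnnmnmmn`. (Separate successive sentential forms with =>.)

S => nSn   [S -> n S n]
nSn => nmSmn   [S -> m S m]
nmSmn => nmmSmmn   [S -> m S m]
nmmSmmn => nmmnSnmmn   [S -> n S n]
nmmnSnmmn => nmmnmSmnmmn   [S -> m S m]
nmmnmSmnmmn => nmmnmnSnmnmmn   [S -> n S n]
nmmnmnSnmnmmn => nmmnmnnSnnmnmmn   [S -> n S n]
nmmnmnnSnnmnmmn => nmmnmnnnnmnmmn   [S -> ε]

S => nSn => nmSmn => nmmSmmn => nmmnSnmmn => nmmnmSmnmmn => nmmnmnSnmnmmn => nmmnmnnSnnmnmmn => nmmnmnnnnmnmmn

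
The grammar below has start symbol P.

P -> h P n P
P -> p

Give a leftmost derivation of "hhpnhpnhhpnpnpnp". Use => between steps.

P => hPnP   [P -> h P n P]
hPnP => hhPnPnP   [P -> h P n P]
hhPnPnP => hhpnPnP   [P -> p]
hhpnPnP => hhpnhPnPnP   [P -> h P n P]
hhpnhPnPnP => hhpnhpnPnP   [P -> p]
hhpnhpnPnP => hhpnhpnhPnPnP   [P -> h P n P]
hhpnhpnhPnPnP => hhpnhpnhhPnPnPnP   [P -> h P n P]
hhpnhpnhhPnPnPnP => hhpnhpnhhpnPnPnP   [P -> p]
hhpnhpnhhpnPnPnP => hhpnhpnhhpnpnPnP   [P -> p]
hhpnhpnhhpnpnPnP => hhpnhpnhhpnpnpnP   [P -> p]
hhpnhpnhhpnpnpnP => hhpnhpnhhpnpnpnp   [P -> p]

P => hPnP => hhPnPnP => hhpnPnP => hhpnhPnPnP => hhpnhpnPnP => hhpnhpnhPnPnP => hhpnhpnhhPnPnPnP => hhpnhpnhhpnPnPnP => hhpnhpnhhpnpnPnP => hhpnhpnhhpnpnpnP => hhpnhpnhhpnpnpnp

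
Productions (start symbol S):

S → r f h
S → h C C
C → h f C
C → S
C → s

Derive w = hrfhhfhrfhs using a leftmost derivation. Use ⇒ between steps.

S⇒hCC⇒hSC⇒hrfhC⇒hrfhhfC⇒hrfhhfS⇒hrfhhfhCC⇒hrfhhfhSC⇒hrfhhfhrfhC⇒hrfhhfhrfhs

S ⇒ hCC   [S → h C C]
hCC ⇒ hSC   [C → S]
hSC ⇒ hrfhC   [S → r f h]
hrfhC ⇒ hrfhhfC   [C → h f C]
hrfhhfC ⇒ hrfhhfS   [C → S]
hrfhhfS ⇒ hrfhhfhCC   [S → h C C]
hrfhhfhCC ⇒ hrfhhfhSC   [C → S]
hrfhhfhSC ⇒ hrfhhfhrfhC   [S → r f h]
hrfhhfhrfhC ⇒ hrfhhfhrfhs   [C → s]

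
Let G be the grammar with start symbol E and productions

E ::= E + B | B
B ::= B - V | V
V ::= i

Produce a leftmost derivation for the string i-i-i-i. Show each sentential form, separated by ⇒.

E⇒B⇒B-V⇒B-V-V⇒B-V-V-V⇒V-V-V-V⇒i-V-V-V⇒i-i-V-V⇒i-i-i-V⇒i-i-i-i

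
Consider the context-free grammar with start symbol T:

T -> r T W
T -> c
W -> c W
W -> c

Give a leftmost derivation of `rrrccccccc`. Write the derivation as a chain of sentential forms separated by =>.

T=>rTW=>rrTWW=>rrrTWWW=>rrrcWWW=>rrrccWWW=>rrrcccWWW=>rrrccccWWW=>rrrcccccWW=>rrrccccccW=>rrrccccccc

T => rTW   [T -> r T W]
rTW => rrTWW   [T -> r T W]
rrTWW => rrrTWWW   [T -> r T W]
rrrTWWW => rrrcWWW   [T -> c]
rrrcWWW => rrrccWWW   [W -> c W]
rrrccWWW => rrrcccWWW   [W -> c W]
rrrcccWWW => rrrccccWWW   [W -> c W]
rrrccccWWW => rrrcccccWW   [W -> c]
rrrcccccWW => rrrccccccW   [W -> c]
rrrccccccW => rrrccccccc   [W -> c]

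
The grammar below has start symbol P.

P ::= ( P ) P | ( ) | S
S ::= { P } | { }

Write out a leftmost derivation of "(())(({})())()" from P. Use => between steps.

P => (P)P => (())P => (())(P)P => (())((P)P)P => (())((S)P)P => (())(({})P)P => (())(({})())P => (())(({})())()

P => (P)P   [P ::= ( P ) P]
(P)P => (())P   [P ::= ( )]
(())P => (())(P)P   [P ::= ( P ) P]
(())(P)P => (())((P)P)P   [P ::= ( P ) P]
(())((P)P)P => (())((S)P)P   [P ::= S]
(())((S)P)P => (())(({})P)P   [S ::= { }]
(())(({})P)P => (())(({})())P   [P ::= ( )]
(())(({})())P => (())(({})())()   [P ::= ( )]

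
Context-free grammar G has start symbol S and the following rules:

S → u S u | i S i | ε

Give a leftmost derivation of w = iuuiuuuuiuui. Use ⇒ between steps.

S ⇒ iSi   [S → i S i]
iSi ⇒ iuSui   [S → u S u]
iuSui ⇒ iuuSuui   [S → u S u]
iuuSuui ⇒ iuuiSiuui   [S → i S i]
iuuiSiuui ⇒ iuuiuSuiuui   [S → u S u]
iuuiuSuiuui ⇒ iuuiuuSuuiuui   [S → u S u]
iuuiuuSuuiuui ⇒ iuuiuuuuiuui   [S → ε]

S ⇒ iSi ⇒ iuSui ⇒ iuuSuui ⇒ iuuiSiuui ⇒ iuuiuSuiuui ⇒ iuuiuuSuuiuui ⇒ iuuiuuuuiuui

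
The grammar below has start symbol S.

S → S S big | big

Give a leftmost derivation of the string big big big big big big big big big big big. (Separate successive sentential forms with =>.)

S => S S big => big S big => big S S big big => big S S big S big big => big S S big S big S big big => big S S big S big S big S big big => big big S big S big S big S big big => big big big big S big S big S big big => big big big big big big S big S big big => big big big big big big big big S big big => big big big big big big big big big big big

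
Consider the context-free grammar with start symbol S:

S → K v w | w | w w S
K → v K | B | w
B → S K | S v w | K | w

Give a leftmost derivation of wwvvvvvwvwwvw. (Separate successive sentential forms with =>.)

S => wwS   [S → w w S]
wwS => wwKvw   [S → K v w]
wwKvw => wwvKvw   [K → v K]
wwvKvw => wwvvKvw   [K → v K]
wwvvKvw => wwvvvKvw   [K → v K]
wwvvvKvw => wwvvvvKvw   [K → v K]
wwvvvvKvw => wwvvvvBvw   [K → B]
wwvvvvBvw => wwvvvvSKvw   [B → S K]
wwvvvvSKvw => wwvvvvKvwKvw   [S → K v w]
wwvvvvKvwKvw => wwvvvvvKvwKvw   [K → v K]
wwvvvvvKvwKvw => wwvvvvvwvwKvw   [K → w]
wwvvvvvwvwKvw => wwvvvvvwvwwvw   [K → w]

S => wwS => wwKvw => wwvKvw => wwvvKvw => wwvvvKvw => wwvvvvKvw => wwvvvvBvw => wwvvvvSKvw => wwvvvvKvwKvw => wwvvvvvKvwKvw => wwvvvvvwvwKvw => wwvvvvvwvwwvw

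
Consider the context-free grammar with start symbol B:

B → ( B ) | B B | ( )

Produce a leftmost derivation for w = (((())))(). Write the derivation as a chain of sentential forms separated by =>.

B=>BB=>(B)B=>((B))B=>(((B)))B=>(((())))B=>(((())))()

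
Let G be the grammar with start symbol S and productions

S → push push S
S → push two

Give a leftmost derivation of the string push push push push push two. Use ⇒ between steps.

S ⇒ push push S ⇒ push push push push S ⇒ push push push push push two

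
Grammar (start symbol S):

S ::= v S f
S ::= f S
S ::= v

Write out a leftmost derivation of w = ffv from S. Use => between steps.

S => fS => ffS => ffv

S => fS   [S ::= f S]
fS => ffS   [S ::= f S]
ffS => ffv   [S ::= v]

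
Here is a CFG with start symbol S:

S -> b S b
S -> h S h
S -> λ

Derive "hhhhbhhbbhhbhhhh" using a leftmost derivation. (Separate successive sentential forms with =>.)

S=>hSh=>hhShh=>hhhShhh=>hhhhShhhh=>hhhhbSbhhhh=>hhhhbhShbhhhh=>hhhhbhhShhbhhhh=>hhhhbhhbSbhhbhhhh=>hhhhbhhbbhhbhhhh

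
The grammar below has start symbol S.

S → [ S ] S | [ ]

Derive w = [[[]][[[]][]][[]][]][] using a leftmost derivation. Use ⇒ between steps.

S ⇒ [S]S   [S → [ S ] S]
[S]S ⇒ [[S]S]S   [S → [ S ] S]
[[S]S]S ⇒ [[[]]S]S   [S → [ ]]
[[[]]S]S ⇒ [[[]][S]S]S   [S → [ S ] S]
[[[]][S]S]S ⇒ [[[]][[S]S]S]S   [S → [ S ] S]
[[[]][[S]S]S]S ⇒ [[[]][[[]]S]S]S   [S → [ ]]
[[[]][[[]]S]S]S ⇒ [[[]][[[]][]]S]S   [S → [ ]]
[[[]][[[]][]]S]S ⇒ [[[]][[[]][]][S]S]S   [S → [ S ] S]
[[[]][[[]][]][S]S]S ⇒ [[[]][[[]][]][[]]S]S   [S → [ ]]
[[[]][[[]][]][[]]S]S ⇒ [[[]][[[]][]][[]][]]S   [S → [ ]]
[[[]][[[]][]][[]][]]S ⇒ [[[]][[[]][]][[]][]][]   [S → [ ]]

S ⇒ [S]S ⇒ [[S]S]S ⇒ [[[]]S]S ⇒ [[[]][S]S]S ⇒ [[[]][[S]S]S]S ⇒ [[[]][[[]]S]S]S ⇒ [[[]][[[]][]]S]S ⇒ [[[]][[[]][]][S]S]S ⇒ [[[]][[[]][]][[]]S]S ⇒ [[[]][[[]][]][[]][]]S ⇒ [[[]][[[]][]][[]][]][]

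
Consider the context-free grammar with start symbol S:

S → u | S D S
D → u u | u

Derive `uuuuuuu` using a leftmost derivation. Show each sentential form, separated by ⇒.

S⇒SDS⇒SDSDS⇒uDSDS⇒uuSDS⇒uuuDS⇒uuuuS⇒uuuuSDS⇒uuuuuDS⇒uuuuuuS⇒uuuuuuu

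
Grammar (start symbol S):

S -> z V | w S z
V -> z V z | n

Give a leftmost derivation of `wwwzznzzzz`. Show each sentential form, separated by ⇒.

S⇒wSz⇒wwSzz⇒wwwSzzz⇒wwwzVzzz⇒wwwzzVzzzz⇒wwwzznzzzz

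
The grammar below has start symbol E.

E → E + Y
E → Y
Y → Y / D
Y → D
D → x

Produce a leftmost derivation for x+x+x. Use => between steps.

E => E+Y   [E → E + Y]
E+Y => E+Y+Y   [E → E + Y]
E+Y+Y => Y+Y+Y   [E → Y]
Y+Y+Y => D+Y+Y   [Y → D]
D+Y+Y => x+Y+Y   [D → x]
x+Y+Y => x+D+Y   [Y → D]
x+D+Y => x+x+Y   [D → x]
x+x+Y => x+x+D   [Y → D]
x+x+D => x+x+x   [D → x]

E=>E+Y=>E+Y+Y=>Y+Y+Y=>D+Y+Y=>x+Y+Y=>x+D+Y=>x+x+Y=>x+x+D=>x+x+x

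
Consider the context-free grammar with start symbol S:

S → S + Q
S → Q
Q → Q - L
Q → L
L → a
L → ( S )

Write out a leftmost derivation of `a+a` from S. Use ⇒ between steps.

S⇒S+Q⇒Q+Q⇒L+Q⇒a+Q⇒a+L⇒a+a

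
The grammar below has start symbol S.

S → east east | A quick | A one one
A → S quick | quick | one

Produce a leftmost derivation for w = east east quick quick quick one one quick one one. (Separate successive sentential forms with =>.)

S => A one one => S quick one one => A one one quick one one => S quick one one quick one one => A quick quick one one quick one one => S quick quick quick one one quick one one => east east quick quick quick one one quick one one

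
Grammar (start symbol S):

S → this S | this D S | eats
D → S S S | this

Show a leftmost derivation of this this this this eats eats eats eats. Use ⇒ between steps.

S ⇒ this S   [S → this S]
this S ⇒ this this D S   [S → this D S]
this this D S ⇒ this this S S S S   [D → S S S]
this this S S S S ⇒ this this this D S S S S   [S → this D S]
this this this D S S S S ⇒ this this this this S S S S   [D → this]
this this this this S S S S ⇒ this this this this eats S S S   [S → eats]
this this this this eats S S S ⇒ this this this this eats eats S S   [S → eats]
this this this this eats eats S S ⇒ this this this this eats eats eats S   [S → eats]
this this this this eats eats eats S ⇒ this this this this eats eats eats eats   [S → eats]

S ⇒ this S ⇒ this this D S ⇒ this this S S S S ⇒ this this this D S S S S ⇒ this this this this S S S S ⇒ this this this this eats S S S ⇒ this this this this eats eats S S ⇒ this this this this eats eats eats S ⇒ this this this this eats eats eats eats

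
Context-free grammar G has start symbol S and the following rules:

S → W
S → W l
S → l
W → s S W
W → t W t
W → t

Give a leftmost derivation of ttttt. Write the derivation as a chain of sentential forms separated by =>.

S=>W=>tWt=>ttWtt=>ttttt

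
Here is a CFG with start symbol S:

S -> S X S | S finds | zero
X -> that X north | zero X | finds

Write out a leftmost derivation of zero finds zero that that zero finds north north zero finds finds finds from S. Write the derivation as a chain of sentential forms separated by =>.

S => S X S   [S -> S X S]
S X S => S finds X S   [S -> S finds]
S finds X S => zero finds X S   [S -> zero]
zero finds X S => zero finds zero X S   [X -> zero X]
zero finds zero X S => zero finds zero that X north S   [X -> that X north]
zero finds zero that X north S => zero finds zero that that X north north S   [X -> that X north]
zero finds zero that that X north north S => zero finds zero that that zero X north north S   [X -> zero X]
zero finds zero that that zero X north north S => zero finds zero that that zero finds north north S   [X -> finds]
zero finds zero that that zero finds north north S => zero finds zero that that zero finds north north S finds   [S -> S finds]
zero finds zero that that zero finds north north S finds => zero finds zero that that zero finds north north S finds finds   [S -> S finds]
zero finds zero that that zero finds north north S finds finds => zero finds zero that that zero finds north north S finds finds finds   [S -> S finds]
zero finds zero that that zero finds north north S finds finds finds => zero finds zero that that zero finds north north zero finds finds finds   [S -> zero]

S => S X S => S finds X S => zero finds X S => zero finds zero X S => zero finds zero that X north S => zero finds zero that that X north north S => zero finds zero that that zero X north north S => zero finds zero that that zero finds north north S => zero finds zero that that zero finds north north S finds => zero finds zero that that zero finds north north S finds finds => zero finds zero that that zero finds north north S finds finds finds => zero finds zero that that zero finds north north zero finds finds finds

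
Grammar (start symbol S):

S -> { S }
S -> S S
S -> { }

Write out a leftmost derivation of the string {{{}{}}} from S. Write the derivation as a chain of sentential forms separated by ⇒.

S ⇒ {S}   [S -> { S }]
{S} ⇒ {{S}}   [S -> { S }]
{{S}} ⇒ {{SS}}   [S -> S S]
{{SS}} ⇒ {{{}S}}   [S -> { }]
{{{}S}} ⇒ {{{}{}}}   [S -> { }]

S ⇒ {S} ⇒ {{S}} ⇒ {{SS}} ⇒ {{{}S}} ⇒ {{{}{}}}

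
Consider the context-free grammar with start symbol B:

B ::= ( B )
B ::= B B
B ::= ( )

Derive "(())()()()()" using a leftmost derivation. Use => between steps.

B=>BB=>BBB=>BBBB=>BBBBB=>(B)BBBB=>(())BBBB=>(())()BBB=>(())()()BB=>(())()()()B=>(())()()()()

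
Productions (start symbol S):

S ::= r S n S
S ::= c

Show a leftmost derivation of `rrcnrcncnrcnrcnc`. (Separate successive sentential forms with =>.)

S => rSnS => rrSnSnS => rrcnSnS => rrcnrSnSnS => rrcnrcnSnS => rrcnrcncnS => rrcnrcncnrSnS => rrcnrcncnrcnS => rrcnrcncnrcnrSnS => rrcnrcncnrcnrcnS => rrcnrcncnrcnrcnc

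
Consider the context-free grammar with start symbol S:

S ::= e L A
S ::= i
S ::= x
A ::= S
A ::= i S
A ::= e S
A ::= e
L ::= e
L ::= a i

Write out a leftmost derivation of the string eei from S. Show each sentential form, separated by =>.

S => eLA   [S ::= e L A]
eLA => eeA   [L ::= e]
eeA => eeS   [A ::= S]
eeS => eei   [S ::= i]

S => eLA => eeA => eeS => eei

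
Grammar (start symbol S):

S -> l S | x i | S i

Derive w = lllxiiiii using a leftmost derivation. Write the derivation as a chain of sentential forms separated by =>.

S=>lS=>llS=>llSi=>llSii=>llSiii=>lllSiii=>lllSiiii=>lllxiiiii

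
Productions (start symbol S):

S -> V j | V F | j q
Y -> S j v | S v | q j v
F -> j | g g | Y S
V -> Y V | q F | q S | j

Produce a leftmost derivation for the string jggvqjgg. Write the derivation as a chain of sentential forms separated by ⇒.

S ⇒ VF ⇒ YVF ⇒ SvVF ⇒ VFvVF ⇒ jFvVF ⇒ jggvVF ⇒ jggvqFF ⇒ jggvqjF ⇒ jggvqjgg

S ⇒ VF   [S -> V F]
VF ⇒ YVF   [V -> Y V]
YVF ⇒ SvVF   [Y -> S v]
SvVF ⇒ VFvVF   [S -> V F]
VFvVF ⇒ jFvVF   [V -> j]
jFvVF ⇒ jggvVF   [F -> g g]
jggvVF ⇒ jggvqFF   [V -> q F]
jggvqFF ⇒ jggvqjF   [F -> j]
jggvqjF ⇒ jggvqjgg   [F -> g g]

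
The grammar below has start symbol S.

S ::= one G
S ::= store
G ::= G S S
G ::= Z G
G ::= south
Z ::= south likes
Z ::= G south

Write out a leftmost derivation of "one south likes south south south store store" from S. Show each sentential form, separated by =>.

S => one G => one G S S => one Z G S S => one south likes G S S => one south likes Z G S S => one south likes G south G S S => one south likes south south G S S => one south likes south south south S S => one south likes south south south store S => one south likes south south south store store

S => one G   [S ::= one G]
one G => one G S S   [G ::= G S S]
one G S S => one Z G S S   [G ::= Z G]
one Z G S S => one south likes G S S   [Z ::= south likes]
one south likes G S S => one south likes Z G S S   [G ::= Z G]
one south likes Z G S S => one south likes G south G S S   [Z ::= G south]
one south likes G south G S S => one south likes south south G S S   [G ::= south]
one south likes south south G S S => one south likes south south south S S   [G ::= south]
one south likes south south south S S => one south likes south south south store S   [S ::= store]
one south likes south south south store S => one south likes south south south store store   [S ::= store]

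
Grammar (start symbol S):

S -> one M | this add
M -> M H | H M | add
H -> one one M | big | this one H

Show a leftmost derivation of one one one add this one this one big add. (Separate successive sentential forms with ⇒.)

S ⇒ one M ⇒ one H M ⇒ one one one M M ⇒ one one one M H M ⇒ one one one add H M ⇒ one one one add this one H M ⇒ one one one add this one this one H M ⇒ one one one add this one this one big M ⇒ one one one add this one this one big add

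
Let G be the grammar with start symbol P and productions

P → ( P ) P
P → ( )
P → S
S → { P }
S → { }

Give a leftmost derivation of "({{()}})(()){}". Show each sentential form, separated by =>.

P => (P)P => (S)P => ({P})P => ({S})P => ({{P}})P => ({{()}})P => ({{()}})(P)P => ({{()}})(())P => ({{()}})(())S => ({{()}})(()){}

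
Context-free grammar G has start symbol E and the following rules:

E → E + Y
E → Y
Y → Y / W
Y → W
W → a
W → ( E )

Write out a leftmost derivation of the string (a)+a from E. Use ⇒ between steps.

E ⇒ E+Y   [E → E + Y]
E+Y ⇒ Y+Y   [E → Y]
Y+Y ⇒ W+Y   [Y → W]
W+Y ⇒ (E)+Y   [W → ( E )]
(E)+Y ⇒ (Y)+Y   [E → Y]
(Y)+Y ⇒ (W)+Y   [Y → W]
(W)+Y ⇒ (a)+Y   [W → a]
(a)+Y ⇒ (a)+W   [Y → W]
(a)+W ⇒ (a)+a   [W → a]

E⇒E+Y⇒Y+Y⇒W+Y⇒(E)+Y⇒(Y)+Y⇒(W)+Y⇒(a)+Y⇒(a)+W⇒(a)+a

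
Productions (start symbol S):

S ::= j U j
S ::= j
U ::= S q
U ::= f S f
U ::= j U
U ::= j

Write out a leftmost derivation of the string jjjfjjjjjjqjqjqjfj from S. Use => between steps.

S=>jUj=>jjUj=>jjjUj=>jjjfSfj=>jjjfjUjfj=>jjjfjjUjfj=>jjjfjjjUjfj=>jjjfjjjSqjfj=>jjjfjjjjUjqjfj=>jjjfjjjjSqjqjfj=>jjjfjjjjjUjqjqjfj=>jjjfjjjjjSqjqjqjfj=>jjjfjjjjjjqjqjqjfj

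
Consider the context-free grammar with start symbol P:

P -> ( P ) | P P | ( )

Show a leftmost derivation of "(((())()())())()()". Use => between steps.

P => PP => PPP => (P)PP => (PP)PP => ((P)P)PP => ((PP)P)PP => ((PPP)P)PP => (((P)PP)P)PP => (((())PP)P)PP => (((())()P)P)PP => (((())()())P)PP => (((())()())())PP => (((())()())())()P => (((())()())())()()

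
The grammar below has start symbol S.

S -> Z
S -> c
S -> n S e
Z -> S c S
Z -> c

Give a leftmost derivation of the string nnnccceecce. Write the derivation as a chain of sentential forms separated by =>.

S => nSe => nZe => nScSe => nnSecSe => nnnSeecSe => nnnZeecSe => nnnScSeecSe => nnnZcSeecSe => nnnccSeecSe => nnnccZeecSe => nnnccceecSe => nnnccceecce

S => nSe   [S -> n S e]
nSe => nZe   [S -> Z]
nZe => nScSe   [Z -> S c S]
nScSe => nnSecSe   [S -> n S e]
nnSecSe => nnnSeecSe   [S -> n S e]
nnnSeecSe => nnnZeecSe   [S -> Z]
nnnZeecSe => nnnScSeecSe   [Z -> S c S]
nnnScSeecSe => nnnZcSeecSe   [S -> Z]
nnnZcSeecSe => nnnccSeecSe   [Z -> c]
nnnccSeecSe => nnnccZeecSe   [S -> Z]
nnnccZeecSe => nnnccceecSe   [Z -> c]
nnnccceecSe => nnnccceecce   [S -> c]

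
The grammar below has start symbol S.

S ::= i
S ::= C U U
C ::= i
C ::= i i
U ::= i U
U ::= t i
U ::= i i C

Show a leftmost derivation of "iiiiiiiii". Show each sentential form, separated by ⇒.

S ⇒ CUU ⇒ iUU ⇒ iiUU ⇒ iiiiCU ⇒ iiiiiiU ⇒ iiiiiiiiC ⇒ iiiiiiiii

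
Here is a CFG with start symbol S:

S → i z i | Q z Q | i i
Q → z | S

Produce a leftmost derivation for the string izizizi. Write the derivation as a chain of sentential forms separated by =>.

S => QzQ => SzQ => izizQ => izizS => izizizi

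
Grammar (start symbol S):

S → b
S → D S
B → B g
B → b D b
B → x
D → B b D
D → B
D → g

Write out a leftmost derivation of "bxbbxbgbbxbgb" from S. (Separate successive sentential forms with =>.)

S => DS => BbDS => bDbbDS => bBbDbbDS => bxbDbbDS => bxbBbbDS => bxbBgbbDS => bxbbDbgbbDS => bxbbBbgbbDS => bxbbxbgbbDS => bxbbxbgbbBbDS => bxbbxbgbbxbDS => bxbbxbgbbxbgS => bxbbxbgbbxbgb

S => DS   [S → D S]
DS => BbDS   [D → B b D]
BbDS => bDbbDS   [B → b D b]
bDbbDS => bBbDbbDS   [D → B b D]
bBbDbbDS => bxbDbbDS   [B → x]
bxbDbbDS => bxbBbbDS   [D → B]
bxbBbbDS => bxbBgbbDS   [B → B g]
bxbBgbbDS => bxbbDbgbbDS   [B → b D b]
bxbbDbgbbDS => bxbbBbgbbDS   [D → B]
bxbbBbgbbDS => bxbbxbgbbDS   [B → x]
bxbbxbgbbDS => bxbbxbgbbBbDS   [D → B b D]
bxbbxbgbbBbDS => bxbbxbgbbxbDS   [B → x]
bxbbxbgbbxbDS => bxbbxbgbbxbgS   [D → g]
bxbbxbgbbxbgS => bxbbxbgbbxbgb   [S → b]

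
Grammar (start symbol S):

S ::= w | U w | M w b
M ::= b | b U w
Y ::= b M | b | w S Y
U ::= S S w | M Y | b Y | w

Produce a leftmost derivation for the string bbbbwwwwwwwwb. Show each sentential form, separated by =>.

S => Mwb => bUwwb => bSSwwwb => bUwSwwwb => bSSwwSwwwb => bUwSwwSwwwb => bMYwSwwSwwwb => bbYwSwwSwwwb => bbbMwSwwSwwwb => bbbbwSwwSwwwb => bbbbwwwwSwwwb => bbbbwwwwwwwwb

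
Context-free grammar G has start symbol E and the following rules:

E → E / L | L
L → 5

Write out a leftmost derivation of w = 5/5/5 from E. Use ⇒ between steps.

E ⇒ E/L ⇒ E/L/L ⇒ L/L/L ⇒ 5/L/L ⇒ 5/5/L ⇒ 5/5/5

E ⇒ E/L   [E → E / L]
E/L ⇒ E/L/L   [E → E / L]
E/L/L ⇒ L/L/L   [E → L]
L/L/L ⇒ 5/L/L   [L → 5]
5/L/L ⇒ 5/5/L   [L → 5]
5/5/L ⇒ 5/5/5   [L → 5]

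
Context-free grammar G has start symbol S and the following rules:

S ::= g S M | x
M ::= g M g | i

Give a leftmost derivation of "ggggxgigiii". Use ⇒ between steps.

S ⇒ gSM ⇒ ggSMM ⇒ gggSMMM ⇒ ggggSMMMM ⇒ ggggxMMMM ⇒ ggggxgMgMMM ⇒ ggggxgigMMM ⇒ ggggxgigiMM ⇒ ggggxgigiiM ⇒ ggggxgigiii

S ⇒ gSM   [S ::= g S M]
gSM ⇒ ggSMM   [S ::= g S M]
ggSMM ⇒ gggSMMM   [S ::= g S M]
gggSMMM ⇒ ggggSMMMM   [S ::= g S M]
ggggSMMMM ⇒ ggggxMMMM   [S ::= x]
ggggxMMMM ⇒ ggggxgMgMMM   [M ::= g M g]
ggggxgMgMMM ⇒ ggggxgigMMM   [M ::= i]
ggggxgigMMM ⇒ ggggxgigiMM   [M ::= i]
ggggxgigiMM ⇒ ggggxgigiiM   [M ::= i]
ggggxgigiiM ⇒ ggggxgigiii   [M ::= i]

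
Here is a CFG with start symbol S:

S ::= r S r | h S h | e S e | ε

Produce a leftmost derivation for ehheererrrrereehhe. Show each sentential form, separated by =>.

S => eSe => ehShe => ehhShhe => ehheSehhe => ehheeSeehhe => ehheerSreehhe => ehheereSereehhe => ehheererSrereehhe => ehheererrSrrereehhe => ehheererrrrereehhe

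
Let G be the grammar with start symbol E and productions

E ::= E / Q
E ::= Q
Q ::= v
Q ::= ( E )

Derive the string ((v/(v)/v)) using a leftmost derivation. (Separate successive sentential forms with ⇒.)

E ⇒ Q   [E ::= Q]
Q ⇒ (E)   [Q ::= ( E )]
(E) ⇒ (Q)   [E ::= Q]
(Q) ⇒ ((E))   [Q ::= ( E )]
((E)) ⇒ ((E/Q))   [E ::= E / Q]
((E/Q)) ⇒ ((E/Q/Q))   [E ::= E / Q]
((E/Q/Q)) ⇒ ((Q/Q/Q))   [E ::= Q]
((Q/Q/Q)) ⇒ ((v/Q/Q))   [Q ::= v]
((v/Q/Q)) ⇒ ((v/(E)/Q))   [Q ::= ( E )]
((v/(E)/Q)) ⇒ ((v/(Q)/Q))   [E ::= Q]
((v/(Q)/Q)) ⇒ ((v/(v)/Q))   [Q ::= v]
((v/(v)/Q)) ⇒ ((v/(v)/v))   [Q ::= v]

E⇒Q⇒(E)⇒(Q)⇒((E))⇒((E/Q))⇒((E/Q/Q))⇒((Q/Q/Q))⇒((v/Q/Q))⇒((v/(E)/Q))⇒((v/(Q)/Q))⇒((v/(v)/Q))⇒((v/(v)/v))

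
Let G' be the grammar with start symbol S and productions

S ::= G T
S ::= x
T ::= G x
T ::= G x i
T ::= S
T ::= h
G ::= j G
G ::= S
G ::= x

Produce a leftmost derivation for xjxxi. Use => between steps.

S => GT   [S ::= G T]
GT => ST   [G ::= S]
ST => xT   [S ::= x]
xT => xGxi   [T ::= G x i]
xGxi => xjGxi   [G ::= j G]
xjGxi => xjSxi   [G ::= S]
xjSxi => xjxxi   [S ::= x]

S=>GT=>ST=>xT=>xGxi=>xjGxi=>xjSxi=>xjxxi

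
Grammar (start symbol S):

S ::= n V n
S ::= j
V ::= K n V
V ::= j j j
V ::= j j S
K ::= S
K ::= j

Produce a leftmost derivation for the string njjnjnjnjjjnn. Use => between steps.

S => nVn   [S ::= n V n]
nVn => njjSn   [V ::= j j S]
njjSn => njjnVnn   [S ::= n V n]
njjnVnn => njjnKnVnn   [V ::= K n V]
njjnKnVnn => njjnSnVnn   [K ::= S]
njjnSnVnn => njjnjnVnn   [S ::= j]
njjnjnVnn => njjnjnKnVnn   [V ::= K n V]
njjnjnKnVnn => njjnjnjnVnn   [K ::= j]
njjnjnjnVnn => njjnjnjnjjjnn   [V ::= j j j]

S => nVn => njjSn => njjnVnn => njjnKnVnn => njjnSnVnn => njjnjnVnn => njjnjnKnVnn => njjnjnjnVnn => njjnjnjnjjjnn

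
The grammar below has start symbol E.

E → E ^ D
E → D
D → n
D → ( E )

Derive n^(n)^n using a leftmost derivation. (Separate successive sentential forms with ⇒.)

E⇒E^D⇒E^D^D⇒D^D^D⇒n^D^D⇒n^(E)^D⇒n^(D)^D⇒n^(n)^D⇒n^(n)^n

E ⇒ E^D   [E → E ^ D]
E^D ⇒ E^D^D   [E → E ^ D]
E^D^D ⇒ D^D^D   [E → D]
D^D^D ⇒ n^D^D   [D → n]
n^D^D ⇒ n^(E)^D   [D → ( E )]
n^(E)^D ⇒ n^(D)^D   [E → D]
n^(D)^D ⇒ n^(n)^D   [D → n]
n^(n)^D ⇒ n^(n)^n   [D → n]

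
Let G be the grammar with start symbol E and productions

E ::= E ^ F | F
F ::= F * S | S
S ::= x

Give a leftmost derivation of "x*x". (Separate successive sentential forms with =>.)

E => F   [E ::= F]
F => F*S   [F ::= F * S]
F*S => S*S   [F ::= S]
S*S => x*S   [S ::= x]
x*S => x*x   [S ::= x]

E => F => F*S => S*S => x*S => x*x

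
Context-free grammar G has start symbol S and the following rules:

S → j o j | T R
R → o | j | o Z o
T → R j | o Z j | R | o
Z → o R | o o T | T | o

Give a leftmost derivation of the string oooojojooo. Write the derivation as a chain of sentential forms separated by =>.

S => TR => RjR => oZojR => oooTojR => oooRjojR => oooojojR => oooojojoZo => oooojojoTo => oooojojoRo => oooojojooo

S => TR   [S → T R]
TR => RjR   [T → R j]
RjR => oZojR   [R → o Z o]
oZojR => oooTojR   [Z → o o T]
oooTojR => oooRjojR   [T → R j]
oooRjojR => oooojojR   [R → o]
oooojojR => oooojojoZo   [R → o Z o]
oooojojoZo => oooojojoTo   [Z → T]
oooojojoTo => oooojojoRo   [T → R]
oooojojoRo => oooojojooo   [R → o]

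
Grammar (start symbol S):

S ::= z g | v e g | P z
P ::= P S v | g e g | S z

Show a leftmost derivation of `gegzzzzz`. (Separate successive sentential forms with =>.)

S => Pz => Szz => Pzzz => Szzzz => Pzzzzz => gegzzzzz

S => Pz   [S ::= P z]
Pz => Szz   [P ::= S z]
Szz => Pzzz   [S ::= P z]
Pzzz => Szzzz   [P ::= S z]
Szzzz => Pzzzzz   [S ::= P z]
Pzzzzz => gegzzzzz   [P ::= g e g]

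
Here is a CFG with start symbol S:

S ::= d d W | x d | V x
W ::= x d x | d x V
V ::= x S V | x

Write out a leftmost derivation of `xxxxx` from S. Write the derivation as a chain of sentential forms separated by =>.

S => Vx   [S ::= V x]
Vx => xSVx   [V ::= x S V]
xSVx => xVxVx   [S ::= V x]
xVxVx => xxxVx   [V ::= x]
xxxVx => xxxxx   [V ::= x]

S => Vx => xSVx => xVxVx => xxxVx => xxxxx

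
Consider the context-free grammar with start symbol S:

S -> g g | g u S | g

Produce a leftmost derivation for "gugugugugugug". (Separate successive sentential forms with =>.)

S => guS => guguS => guguguS => guguguguS => guguguguguS => guguguguguguS => gugugugugugug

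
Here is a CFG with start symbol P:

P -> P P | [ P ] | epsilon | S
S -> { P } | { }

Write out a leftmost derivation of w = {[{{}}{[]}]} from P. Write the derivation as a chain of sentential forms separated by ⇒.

P ⇒ S ⇒ {P} ⇒ {[P]} ⇒ {[PP]} ⇒ {[SP]} ⇒ {[{P}P]} ⇒ {[{S}P]} ⇒ {[{{}}P]} ⇒ {[{{}}S]} ⇒ {[{{}}{P}]} ⇒ {[{{}}{[P]}]} ⇒ {[{{}}{[]}]}

P ⇒ S   [P -> S]
S ⇒ {P}   [S -> { P }]
{P} ⇒ {[P]}   [P -> [ P ]]
{[P]} ⇒ {[PP]}   [P -> P P]
{[PP]} ⇒ {[SP]}   [P -> S]
{[SP]} ⇒ {[{P}P]}   [S -> { P }]
{[{P}P]} ⇒ {[{S}P]}   [P -> S]
{[{S}P]} ⇒ {[{{}}P]}   [S -> { }]
{[{{}}P]} ⇒ {[{{}}S]}   [P -> S]
{[{{}}S]} ⇒ {[{{}}{P}]}   [S -> { P }]
{[{{}}{P}]} ⇒ {[{{}}{[P]}]}   [P -> [ P ]]
{[{{}}{[P]}]} ⇒ {[{{}}{[]}]}   [P -> epsilon]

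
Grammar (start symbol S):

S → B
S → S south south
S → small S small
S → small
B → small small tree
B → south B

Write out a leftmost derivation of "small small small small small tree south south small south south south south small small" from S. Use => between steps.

S => small S small   [S → small S small]
small S small => small small S small small   [S → small S small]
small small S small small => small small S south south small small   [S → S south south]
small small S south south small small => small small S south south south south small small   [S → S south south]
small small S south south south south small small => small small small S small south south south south small small   [S → small S small]
small small small S small south south south south small small => small small small S south south small south south south south small small   [S → S south south]
small small small S south south small south south south south small small => small small small B south south small south south south south small small   [S → B]
small small small B south south small south south south south small small => small small small small small tree south south small south south south south small small   [B → small small tree]

S => small S small => small small S small small => small small S south south small small => small small S south south south south small small => small small small S small south south south south small small => small small small S south south small south south south south small small => small small small B south south small south south south south small small => small small small small small tree south south small south south south south small small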